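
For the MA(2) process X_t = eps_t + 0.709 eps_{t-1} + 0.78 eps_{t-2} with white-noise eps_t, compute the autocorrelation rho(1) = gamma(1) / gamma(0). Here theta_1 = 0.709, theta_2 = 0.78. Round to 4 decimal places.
\rho(1) = 0.5978

For an MA(q) process with theta_0 = 1, the autocovariance is
  gamma(k) = sigma^2 * sum_{i=0..q-k} theta_i * theta_{i+k},
and rho(k) = gamma(k) / gamma(0). Sigma^2 cancels.
  numerator   = (1)*(0.709) + (0.709)*(0.78) = 1.26202.
  denominator = (1)^2 + (0.709)^2 + (0.78)^2 = 2.111081.
  rho(1) = 1.26202 / 2.111081 = 0.5978.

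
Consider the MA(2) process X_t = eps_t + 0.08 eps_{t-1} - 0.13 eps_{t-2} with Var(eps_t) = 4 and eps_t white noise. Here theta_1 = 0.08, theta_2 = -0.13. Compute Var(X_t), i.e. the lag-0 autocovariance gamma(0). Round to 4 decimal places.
\gamma(0) = 4.0932

For an MA(q) process X_t = eps_t + sum_i theta_i eps_{t-i} with
Var(eps_t) = sigma^2, the variance is
  gamma(0) = sigma^2 * (1 + sum_i theta_i^2).
  sum_i theta_i^2 = (0.08)^2 + (-0.13)^2 = 0.0064 + 0.0169 = 0.0233.
  gamma(0) = 4 * (1 + 0.0233) = 4 * 1.0233 = 4.0932.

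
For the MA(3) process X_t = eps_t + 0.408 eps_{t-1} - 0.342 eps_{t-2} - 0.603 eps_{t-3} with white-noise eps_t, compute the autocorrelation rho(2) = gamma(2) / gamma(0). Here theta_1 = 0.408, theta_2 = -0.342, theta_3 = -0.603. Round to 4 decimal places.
\rho(2) = -0.3570

For an MA(q) process with theta_0 = 1, the autocovariance is
  gamma(k) = sigma^2 * sum_{i=0..q-k} theta_i * theta_{i+k},
and rho(k) = gamma(k) / gamma(0). Sigma^2 cancels.
  numerator   = (1)*(-0.342) + (0.408)*(-0.603) = -0.588024.
  denominator = (1)^2 + (0.408)^2 + (-0.342)^2 + (-0.603)^2 = 1.647037.
  rho(2) = -0.588024 / 1.647037 = -0.3570.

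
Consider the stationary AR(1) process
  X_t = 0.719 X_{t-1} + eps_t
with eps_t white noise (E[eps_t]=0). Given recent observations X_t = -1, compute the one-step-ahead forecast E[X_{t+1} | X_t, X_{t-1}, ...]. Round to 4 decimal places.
E[X_{t+1} \mid \mathcal F_t] = -0.7190

For an AR(p) model X_t = c + sum_i phi_i X_{t-i} + eps_t, the
one-step-ahead conditional mean is
  E[X_{t+1} | X_t, ...] = c + sum_i phi_i X_{t+1-i}.
Substitute known values:
  E[X_{t+1} | ...] = (0.719) * (-1)
                   = -0.7190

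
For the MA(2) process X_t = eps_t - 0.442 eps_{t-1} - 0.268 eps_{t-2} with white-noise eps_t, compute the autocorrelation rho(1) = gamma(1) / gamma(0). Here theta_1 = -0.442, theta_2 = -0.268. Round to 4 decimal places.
\rho(1) = -0.2553

For an MA(q) process with theta_0 = 1, the autocovariance is
  gamma(k) = sigma^2 * sum_{i=0..q-k} theta_i * theta_{i+k},
and rho(k) = gamma(k) / gamma(0). Sigma^2 cancels.
  numerator   = (1)*(-0.442) + (-0.442)*(-0.268) = -0.323544.
  denominator = (1)^2 + (-0.442)^2 + (-0.268)^2 = 1.267188.
  rho(1) = -0.323544 / 1.267188 = -0.2553.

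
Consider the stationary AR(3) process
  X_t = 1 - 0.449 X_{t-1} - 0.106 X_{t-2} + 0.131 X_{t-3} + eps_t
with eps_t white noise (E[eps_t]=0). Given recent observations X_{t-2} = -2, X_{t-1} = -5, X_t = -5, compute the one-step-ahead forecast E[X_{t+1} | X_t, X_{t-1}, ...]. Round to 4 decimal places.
E[X_{t+1} \mid \mathcal F_t] = 3.5130

For an AR(p) model X_t = c + sum_i phi_i X_{t-i} + eps_t, the
one-step-ahead conditional mean is
  E[X_{t+1} | X_t, ...] = c + sum_i phi_i X_{t+1-i}.
Substitute known values:
  E[X_{t+1} | ...] = 1 + (-0.449) * (-5) + (-0.106) * (-5) + (0.131) * (-2)
                   = 3.5130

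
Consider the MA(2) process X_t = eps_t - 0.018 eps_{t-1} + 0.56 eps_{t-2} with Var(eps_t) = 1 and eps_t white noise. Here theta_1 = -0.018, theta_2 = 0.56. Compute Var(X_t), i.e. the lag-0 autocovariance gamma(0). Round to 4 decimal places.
\gamma(0) = 1.3139

For an MA(q) process X_t = eps_t + sum_i theta_i eps_{t-i} with
Var(eps_t) = sigma^2, the variance is
  gamma(0) = sigma^2 * (1 + sum_i theta_i^2).
  sum_i theta_i^2 = (-0.018)^2 + (0.56)^2 = 0.000324 + 0.3136 = 0.313924.
  gamma(0) = 1 * (1 + 0.313924) = 1 * 1.313924 = 1.313924, which rounds to 1.3139.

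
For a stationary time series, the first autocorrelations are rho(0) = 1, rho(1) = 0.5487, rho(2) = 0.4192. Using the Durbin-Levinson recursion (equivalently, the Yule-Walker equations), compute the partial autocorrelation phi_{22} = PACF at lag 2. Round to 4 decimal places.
\phi_{22} = 0.1690

The PACF at lag k is phi_{kk}, the last component of the solution
to the Yule-Walker system G_k phi = r_k where
  (G_k)_{ij} = rho(|i - j|), (r_k)_i = rho(i), i,j = 1..k.
Equivalently, Durbin-Levinson gives phi_{kk} iteratively:
  phi_{11} = rho(1)
  phi_{kk} = [rho(k) - sum_{j=1..k-1} phi_{k-1,j} rho(k-j)]
            / [1 - sum_{j=1..k-1} phi_{k-1,j} rho(j)],
  phi_{k,j} = phi_{k-1,j} - phi_{kk} phi_{k-1,k-j},  j = 1..k-1.
Step k = 1:
  phi_11 = rho(1) = 0.5487.
Step k = 2:
  phi_22 = [rho(2) - phi_11 rho(1)] / [1 - phi_11 rho(1)] = [0.4192 - (0.5487)(0.5487)] / [1 - (0.5487)(0.5487)]
         = 0.11812831 / 0.69892831 = 0.169.
Therefore phi_{22} = 0.1690.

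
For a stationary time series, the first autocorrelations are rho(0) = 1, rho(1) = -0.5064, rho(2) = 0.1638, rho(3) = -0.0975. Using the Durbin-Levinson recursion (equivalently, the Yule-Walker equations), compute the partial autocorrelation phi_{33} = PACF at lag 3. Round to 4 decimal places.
\phi_{33} = -0.0920

The PACF at lag k is phi_{kk}, the last component of the solution
to the Yule-Walker system G_k phi = r_k where
  (G_k)_{ij} = rho(|i - j|), (r_k)_i = rho(i), i,j = 1..k.
Equivalently, Durbin-Levinson gives phi_{kk} iteratively:
  phi_{11} = rho(1)
  phi_{kk} = [rho(k) - sum_{j=1..k-1} phi_{k-1,j} rho(k-j)]
            / [1 - sum_{j=1..k-1} phi_{k-1,j} rho(j)],
  phi_{k,j} = phi_{k-1,j} - phi_{kk} phi_{k-1,k-j},  j = 1..k-1.
Step k = 1:
  phi_11 = rho(1) = -0.5064.
Step k = 2:
  phi_22 = [rho(2) - phi_11 rho(1)] / [1 - phi_11 rho(1)] = [0.1638 - (-0.5064)(-0.5064)] / [1 - (-0.5064)(-0.5064)]
         = -0.09264096 / 0.74355904 = -0.124591.
  Update: phi_21 = phi_11 - phi_22 phi_11 = -0.5064 - (-0.124591)(-0.5064) = -0.569493.
Step k = 3:
  phi_33 = [rho(3) - phi_21 rho(2) - phi_22 rho(1)] / [1 - phi_21 rho(1) - phi_22 rho(2)]
    numerator   = -0.0975 - (-0.569493)(0.1638) - (-0.124591)(-0.5064) = -0.06731006
    denominator = 1 - (-0.569493)(-0.5064) - (-0.124591)(0.1638) = 0.73201679
  phi_33 = -0.06731006 / 0.73201679 = -0.092.
Therefore phi_{33} = -0.0920.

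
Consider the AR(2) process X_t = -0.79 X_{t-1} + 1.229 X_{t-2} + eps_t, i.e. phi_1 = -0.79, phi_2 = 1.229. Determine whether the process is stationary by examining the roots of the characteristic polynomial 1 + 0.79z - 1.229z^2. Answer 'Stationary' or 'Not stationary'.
\text{Not stationary}

The AR(p) characteristic polynomial is P(z) = 1 + 0.79z - 1.229z^2.
Stationarity requires all roots to lie outside the unit circle, i.e. |z| > 1 for every root.
Set 1 + (0.79) z + (-1.229) z^2 = 0, i.e. a z^2 + b z + c = 0 with a = -1.229, b = 0.79, c = 1.
Discriminant D = b^2 - 4ac = (0.79)^2 - 4*(-1.229)*1 = 0.6241 - (-4.916) = 5.5401.
D >= 0, so the roots are real: z = (-b +/- sqrt(D)) / (2a) = (-0.79 +/- 2.353742) / (-2.458).
  z_1 = (-0.79 + 2.353742) / (-2.458) = -0.6362,   |z_1| = 0.6362.
  z_2 = (-0.79 - 2.353742) / (-2.458) = 1.279,   |z_2| = 1.279.
Moduli of all roots: 0.6362, 1.2790.
All moduli strictly greater than 1? No.
Verdict: Not stationary.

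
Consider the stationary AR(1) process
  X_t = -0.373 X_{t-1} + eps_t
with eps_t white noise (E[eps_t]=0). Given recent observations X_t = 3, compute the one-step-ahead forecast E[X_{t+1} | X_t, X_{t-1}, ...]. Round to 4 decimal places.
E[X_{t+1} \mid \mathcal F_t] = -1.1190

For an AR(p) model X_t = c + sum_i phi_i X_{t-i} + eps_t, the
one-step-ahead conditional mean is
  E[X_{t+1} | X_t, ...] = c + sum_i phi_i X_{t+1-i}.
Substitute known values:
  E[X_{t+1} | ...] = (-0.373) * (3)
                   = -1.1190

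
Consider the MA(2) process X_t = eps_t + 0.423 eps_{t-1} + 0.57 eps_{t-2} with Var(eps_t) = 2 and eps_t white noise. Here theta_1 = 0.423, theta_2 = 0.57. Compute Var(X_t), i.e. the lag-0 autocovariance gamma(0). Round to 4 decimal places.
\gamma(0) = 3.0077

For an MA(q) process X_t = eps_t + sum_i theta_i eps_{t-i} with
Var(eps_t) = sigma^2, the variance is
  gamma(0) = sigma^2 * (1 + sum_i theta_i^2).
  sum_i theta_i^2 = (0.423)^2 + (0.57)^2 = 0.178929 + 0.3249 = 0.503829.
  gamma(0) = 2 * (1 + 0.503829) = 2 * 1.503829 = 3.007658, which rounds to 3.0077.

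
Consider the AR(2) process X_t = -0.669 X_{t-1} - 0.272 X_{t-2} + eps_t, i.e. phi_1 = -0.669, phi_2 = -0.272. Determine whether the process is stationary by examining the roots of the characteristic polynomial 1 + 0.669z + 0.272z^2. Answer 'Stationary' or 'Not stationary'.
\text{Stationary}

The AR(p) characteristic polynomial is P(z) = 1 + 0.669z + 0.272z^2.
Stationarity requires all roots to lie outside the unit circle, i.e. |z| > 1 for every root.
Set 1 + (0.669) z + (0.272) z^2 = 0, i.e. a z^2 + b z + c = 0 with a = 0.272, b = 0.669, c = 1.
Discriminant D = b^2 - 4ac = (0.669)^2 - 4*(0.272)*1 = 0.447561 - (1.088) = -0.640439.
D < 0, so the roots are the complex-conjugate pair z = (-b +/- i sqrt(-D)) / (2a) = -1.2298 +/- 1.4711i.
For a conjugate pair |z|^2 = z * conj(z) = (product of roots) = c/a = 1/(0.272) = 3.676471, so |z| = sqrt(3.676471) = 1.9174 for both roots.
Moduli of all roots: 1.9174, 1.9174.
All moduli strictly greater than 1? Yes.
Verdict: Stationary.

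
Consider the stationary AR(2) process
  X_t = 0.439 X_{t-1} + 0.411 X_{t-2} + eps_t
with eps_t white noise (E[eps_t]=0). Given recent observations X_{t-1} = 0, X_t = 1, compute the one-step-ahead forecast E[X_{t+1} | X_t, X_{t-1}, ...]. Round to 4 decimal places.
E[X_{t+1} \mid \mathcal F_t] = 0.4390

For an AR(p) model X_t = c + sum_i phi_i X_{t-i} + eps_t, the
one-step-ahead conditional mean is
  E[X_{t+1} | X_t, ...] = c + sum_i phi_i X_{t+1-i}.
Substitute known values:
  E[X_{t+1} | ...] = (0.439) * (1) + (0.411) * (0)
                   = 0.4390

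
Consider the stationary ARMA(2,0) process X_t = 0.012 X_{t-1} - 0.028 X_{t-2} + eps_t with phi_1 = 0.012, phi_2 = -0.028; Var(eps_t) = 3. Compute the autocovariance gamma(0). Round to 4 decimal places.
\gamma(0) = 3.0028

Multiply the model equation by X_{t-k} and take expectations. With theta_0 = psi_0 = 1 and psi_j the MA(infinity) weights, this gives
  gamma(k) - sum_i phi_i gamma(k-i) = c_k,
  c_k = sigma^2 * sum_{j=k..q} theta_j psi_{j-k}   (c_k = 0 for k > q),
using gamma(-m) = gamma(m).
Pure AR (q = 0): c_0 = sigma^2 = 3, c_k = 0 for k >= 1.
Equations for k = 0, 1, 2 (AR order 2, c_2 = 0):
  (E0) gamma(0) = phi_1 gamma(1) + phi_2 gamma(2) + c_0
  (E1) gamma(1) = phi_1 gamma(0) + phi_2 gamma(1) + c_1
  (E2) gamma(2) = phi_1 gamma(1) + phi_2 gamma(0)
From (E1): gamma(1) = A gamma(0) + B with
  A = phi_1 / (1 - phi_2) = 0.012 / 1.028 = 0.011673,   B = c_1 / (1 - phi_2) = 0 / 1.028 = 0.
Insert (E2) into (E0): gamma(0) (1 - phi_2^2) = phi_1 (1 + phi_2) gamma(1) + c_0.
  phi_1 (1 + phi_2) = (0.012)(0.972) = 0.011664,   1 - phi_2^2 = 0.999216.
Replace gamma(1) by A gamma(0) + B and collect gamma(0):
  gamma(0) [0.999216 - (0.011664)(0.011673)] = c_0 = 3
  gamma(0) * 0.99908 = 3
  gamma(0) = 3 / 0.99908 = 3.002763.
Therefore gamma(0) = 3.0028 (to 4 decimal places).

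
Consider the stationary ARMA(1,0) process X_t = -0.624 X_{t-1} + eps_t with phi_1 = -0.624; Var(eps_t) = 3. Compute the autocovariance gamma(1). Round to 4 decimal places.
\gamma(1) = -3.0657

Multiply the model equation by X_{t-k} and take expectations. With theta_0 = psi_0 = 1 and psi_j the MA(infinity) weights, this gives
  gamma(k) - sum_i phi_i gamma(k-i) = c_k,
  c_k = sigma^2 * sum_{j=k..q} theta_j psi_{j-k}   (c_k = 0 for k > q),
using gamma(-m) = gamma(m).
Pure AR (q = 0): c_0 = sigma^2 = 3, c_k = 0 for k >= 1.
Equations for k = 0 and k = 1 (AR order 1):
  gamma(0) = phi_1 gamma(1) + c_0
  gamma(1) = phi_1 gamma(0) + c_1
Substituting the second into the first: gamma(0) (1 - phi_1^2) = c_0 + phi_1 c_1, so
  gamma(0) = c_0 / (1 - phi_1^2) = 3 / (1 - (-0.624)^2) = 3 / 0.610624 = 4.913007.
  gamma(1) = phi_1 gamma(0) = (-0.624)(4.913007) = -3.065716.
Therefore gamma(1) = -3.0657 (to 4 decimal places).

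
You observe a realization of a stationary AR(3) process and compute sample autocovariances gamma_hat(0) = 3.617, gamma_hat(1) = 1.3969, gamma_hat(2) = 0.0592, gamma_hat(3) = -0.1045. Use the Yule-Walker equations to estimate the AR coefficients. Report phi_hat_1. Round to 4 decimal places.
\hat\phi_{1} = 0.4510

The Yule-Walker equations for an AR(p) process read, in matrix form,
  Gamma_p phi = r_p,   with   (Gamma_p)_{ij} = gamma(|i - j|),
                       (r_p)_i = gamma(i),   i,j = 1..p.
Substitute the sample gammas (Toeplitz matrix and right-hand side of size 3):
  Gamma_p = [[3.617, 1.3969, 0.0592], [1.3969, 3.617, 1.3969], [0.0592, 1.3969, 3.617]]
  r_p     = [1.3969, 0.0592, -0.1045]
Written out (R1..R3):
  (R1) 3.617 phi_1 + 1.3969 phi_2 + 0.0592 phi_3 = 1.3969
  (R2) 1.3969 phi_1 + 3.617 phi_2 + 1.3969 phi_3 = 0.0592
  (R3) 0.0592 phi_1 + 1.3969 phi_2 + 3.617 phi_3 = -0.1045
Gaussian elimination:
  R2 <- R2 - (1.3969/3.617) R1 = R2 - (0.386204) R1:  3.077512 phi_2 + 1.374037 phi_3 = -0.480288
  R3 <- R3 - (0.0592/3.617) R1 = R3 - (0.016367) R1:  1.374037 phi_2 + 3.616031 phi_3 = -0.127363
  R3 <- R3 - (1.374037/3.077512) R2 = R3 - (0.446477) R2:  3.002556 phi_3 = 0.087074
Back-substitution:
  phi_hat_3 = 0.087074 / 3.002556 = 0.029
  phi_hat_2 = (-0.480288 - (1.374037)(0.029)) / 3.077512 = -0.169012
  phi_hat_1 = (1.3969 - (1.3969)(-0.169012) - (0.0592)(0.029)) / 3.617 = 0.451002
So phi_hat = [0.4510, -0.1690, 0.0290].
Therefore phi_hat_1 = 0.4510.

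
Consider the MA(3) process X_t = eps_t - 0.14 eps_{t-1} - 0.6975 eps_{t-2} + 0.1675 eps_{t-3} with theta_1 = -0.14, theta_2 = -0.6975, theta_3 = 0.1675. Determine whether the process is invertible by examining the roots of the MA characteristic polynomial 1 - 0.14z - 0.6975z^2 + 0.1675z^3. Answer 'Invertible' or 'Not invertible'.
\text{Invertible}

The MA(q) characteristic polynomial is P(z) = 1 - 0.14z - 0.6975z^2 + 0.1675z^3.
Invertibility requires all roots to lie outside the unit circle, i.e. |z| > 1 for every root.
Degree 3: look for a simple real root z0 first, then factor out (1 - z/z0) and solve the remaining quadratic.
Testing z0 = 4: P(4) = 1 + (-0.14)(4) + (-0.6975)(4)^2 + (0.1675)(4)^3
  = 1 + (-0.56) + (-11.16) + (10.72) = 0.  So z_0 = 4 is a root, |z_0| = 4.
Divide out the factor (1 - 0.25 z) = (1 - z/z0) (since 1/z0 = 0.25):
  P(z) = (1 - 0.25 z)(1 + (0.11) z + (-0.67) z^2)
  [check: z-coef 0.11 - (0.25) = -0.14; z^2-coef -0.67 - (0.25)(0.11) = -0.6975; z^3-coef -(0.25)(-0.67) = 0.1675.]
Remaining roots from the quadratic factor 1 + (0.11) z + (-0.67) z^2:
  Set 1 + (0.11) z + (-0.67) z^2 = 0, i.e. a z^2 + b z + c = 0 with a = -0.67, b = 0.11, c = 1.
  Discriminant D = b^2 - 4ac = (0.11)^2 - 4*(-0.67)*1 = 0.0121 - (-2.68) = 2.6921.
  D >= 0, so the roots are real: z = (-b +/- sqrt(D)) / (2a) = (-0.11 +/- 1.640762) / (-1.34).
    z_1 = (-0.11 + 1.640762) / (-1.34) = -1.1424,   |z_1| = 1.1424.
    z_2 = (-0.11 - 1.640762) / (-1.34) = 1.3065,   |z_2| = 1.3065.
Moduli of all roots: 4.0000, 1.1424, 1.3065.
All moduli strictly greater than 1? Yes.
Verdict: Invertible.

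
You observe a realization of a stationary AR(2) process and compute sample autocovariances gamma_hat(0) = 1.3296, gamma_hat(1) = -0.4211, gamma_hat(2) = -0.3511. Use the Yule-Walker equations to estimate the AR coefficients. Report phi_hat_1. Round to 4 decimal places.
\hat\phi_{1} = -0.4450

The Yule-Walker equations for an AR(p) process read, in matrix form,
  Gamma_p phi = r_p,   with   (Gamma_p)_{ij} = gamma(|i - j|),
                       (r_p)_i = gamma(i),   i,j = 1..p.
Substitute the sample gammas (Toeplitz matrix and right-hand side of size 2):
  Gamma_p = [[1.3296, -0.4211], [-0.4211, 1.3296]]
  r_p     = [-0.4211, -0.3511]
Written out:
  1.3296 phi_1 - 0.4211 phi_2 = -0.4211
  -0.4211 phi_1 + 1.3296 phi_2 = -0.3511
Solve by Cramer's rule:
  det = gamma(0)^2 - gamma(1)^2 = (1.3296)^2 - (-0.4211)^2 = 1.76783616 - 0.17732521 = 1.59051095
  phi_hat_1 = [gamma(1) gamma(0) - gamma(1) gamma(2)] / det = [(-0.4211)(1.3296) - (-0.4211)(-0.3511)] / 1.59051095 = -0.70774277 / 1.59051095 = -0.445
  phi_hat_2 = [gamma(0) gamma(2) - gamma(1)^2] / det = [(1.3296)(-0.3511) - (-0.4211)^2] / 1.59051095 = -0.64414777 / 1.59051095 = -0.405
So phi_hat = [-0.4450, -0.4050].
Therefore phi_hat_1 = -0.4450.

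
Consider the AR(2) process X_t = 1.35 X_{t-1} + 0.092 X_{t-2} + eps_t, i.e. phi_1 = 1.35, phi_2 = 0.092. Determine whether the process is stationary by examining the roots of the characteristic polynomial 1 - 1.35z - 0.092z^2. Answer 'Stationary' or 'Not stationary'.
\text{Not stationary}

The AR(p) characteristic polynomial is P(z) = 1 - 1.35z - 0.092z^2.
Stationarity requires all roots to lie outside the unit circle, i.e. |z| > 1 for every root.
Set 1 + (-1.35) z + (-0.092) z^2 = 0, i.e. a z^2 + b z + c = 0 with a = -0.092, b = -1.35, c = 1.
Discriminant D = b^2 - 4ac = (-1.35)^2 - 4*(-0.092)*1 = 1.8225 - (-0.368) = 2.1905.
D >= 0, so the roots are real: z = (-b +/- sqrt(D)) / (2a) = (1.35 +/- 1.480034) / (-0.184).
  z_1 = (1.35 + 1.480034) / (-0.184) = -15.3806,   |z_1| = 15.3806.
  z_2 = (1.35 - 1.480034) / (-0.184) = 0.7067,   |z_2| = 0.7067.
Moduli of all roots: 15.3806, 0.7067.
All moduli strictly greater than 1? No.
Verdict: Not stationary.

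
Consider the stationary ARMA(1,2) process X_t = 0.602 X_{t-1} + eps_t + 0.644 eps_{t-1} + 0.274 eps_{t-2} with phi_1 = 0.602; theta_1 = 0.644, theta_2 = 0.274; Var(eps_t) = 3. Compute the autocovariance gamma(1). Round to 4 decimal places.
\gamma(1) = 10.5367

Multiply the model equation by X_{t-k} and take expectations. With theta_0 = psi_0 = 1 and psi_j the MA(infinity) weights, this gives
  gamma(k) - sum_i phi_i gamma(k-i) = c_k,
  c_k = sigma^2 * sum_{j=k..q} theta_j psi_{j-k}   (c_k = 0 for k > q),
using gamma(-m) = gamma(m).
psi-weights needed (psi_j = theta_j + sum_i phi_i psi_{j-i}):
  psi_1 = theta_1 + phi_1 = 0.644 + (0.602) = 1.246
  psi_2 = theta_2 + phi_1 psi_1 = 0.274 + (0.602)(1.246) = 1.024092
Right-hand sides:
  c_0 = sigma^2 (1 + theta_1 psi_1 + theta_2 psi_2) = 3 * (1 + (0.644)(1.246) + (0.274)(1.024092)) = 3 * 2.083025 = 6.249076
  c_1 = sigma^2 (theta_1 + theta_2 psi_1) = 3 * (0.644 + (0.274)(1.246)) = 2.956212
  c_2 = sigma^2 theta_2 = 3 * (0.274) = 0.822
Equations for k = 0 and k = 1 (AR order 1):
  gamma(0) = phi_1 gamma(1) + c_0
  gamma(1) = phi_1 gamma(0) + c_1
Substituting the second into the first: gamma(0) (1 - phi_1^2) = c_0 + phi_1 c_1, so
  gamma(0) = (c_0 + phi_1 c_1) / (1 - phi_1^2) = (6.249076 + (0.602)(2.956212)) / (1 - (0.602)^2) = 8.028715 / 0.637596 = 12.592167.
  gamma(1) = phi_1 gamma(0) + c_1 = (0.602)(12.592167) + (2.956212) = 10.536696.
Therefore gamma(1) = 10.5367 (to 4 decimal places).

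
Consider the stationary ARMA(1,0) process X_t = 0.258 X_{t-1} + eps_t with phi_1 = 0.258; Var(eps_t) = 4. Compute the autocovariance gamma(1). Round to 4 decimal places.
\gamma(1) = 1.1056

Multiply the model equation by X_{t-k} and take expectations. With theta_0 = psi_0 = 1 and psi_j the MA(infinity) weights, this gives
  gamma(k) - sum_i phi_i gamma(k-i) = c_k,
  c_k = sigma^2 * sum_{j=k..q} theta_j psi_{j-k}   (c_k = 0 for k > q),
using gamma(-m) = gamma(m).
Pure AR (q = 0): c_0 = sigma^2 = 4, c_k = 0 for k >= 1.
Equations for k = 0 and k = 1 (AR order 1):
  gamma(0) = phi_1 gamma(1) + c_0
  gamma(1) = phi_1 gamma(0) + c_1
Substituting the second into the first: gamma(0) (1 - phi_1^2) = c_0 + phi_1 c_1, so
  gamma(0) = c_0 / (1 - phi_1^2) = 4 / (1 - (0.258)^2) = 4 / 0.933436 = 4.285243.
  gamma(1) = phi_1 gamma(0) = (0.258)(4.285243) = 1.105593.
Therefore gamma(1) = 1.1056 (to 4 decimal places).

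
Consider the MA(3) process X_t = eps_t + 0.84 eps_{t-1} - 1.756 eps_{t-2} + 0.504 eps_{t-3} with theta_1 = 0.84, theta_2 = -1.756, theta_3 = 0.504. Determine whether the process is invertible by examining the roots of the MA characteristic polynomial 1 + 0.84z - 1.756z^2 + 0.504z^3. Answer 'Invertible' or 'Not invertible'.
\text{Not invertible}

The MA(q) characteristic polynomial is P(z) = 1 + 0.84z - 1.756z^2 + 0.504z^3.
Invertibility requires all roots to lie outside the unit circle, i.e. |z| > 1 for every root.
Degree 3: look for a simple real root z0 first, then factor out (1 - z/z0) and solve the remaining quadratic.
Testing z0 = 2.5: P(2.5) = 1 + (0.84)(2.5) + (-1.756)(2.5)^2 + (0.504)(2.5)^3
  = 1 + (2.1) + (-10.975) + (7.875) = 0.  So z_0 = 2.5 is a root, |z_0| = 2.5.
Divide out the factor (1 - 0.4 z) = (1 - z/z0) (since 1/z0 = 0.4):
  P(z) = (1 - 0.4 z)(1 + (1.24) z + (-1.26) z^2)
  [check: z-coef 1.24 - (0.4) = 0.84; z^2-coef -1.26 - (0.4)(1.24) = -1.756; z^3-coef -(0.4)(-1.26) = 0.504.]
Remaining roots from the quadratic factor 1 + (1.24) z + (-1.26) z^2:
  Set 1 + (1.24) z + (-1.26) z^2 = 0, i.e. a z^2 + b z + c = 0 with a = -1.26, b = 1.24, c = 1.
  Discriminant D = b^2 - 4ac = (1.24)^2 - 4*(-1.26)*1 = 1.5376 - (-5.04) = 6.5776.
  D >= 0, so the roots are real: z = (-b +/- sqrt(D)) / (2a) = (-1.24 +/- 2.564683) / (-2.52).
    z_1 = (-1.24 + 2.564683) / (-2.52) = -0.5257,   |z_1| = 0.5257.
    z_2 = (-1.24 - 2.564683) / (-2.52) = 1.5098,   |z_2| = 1.5098.
Moduli of all roots: 2.5000, 0.5257, 1.5098.
All moduli strictly greater than 1? No.
Verdict: Not invertible.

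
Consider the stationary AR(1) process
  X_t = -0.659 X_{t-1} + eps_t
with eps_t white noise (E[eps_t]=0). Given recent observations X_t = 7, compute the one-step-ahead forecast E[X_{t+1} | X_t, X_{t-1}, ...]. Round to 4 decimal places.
E[X_{t+1} \mid \mathcal F_t] = -4.6130

For an AR(p) model X_t = c + sum_i phi_i X_{t-i} + eps_t, the
one-step-ahead conditional mean is
  E[X_{t+1} | X_t, ...] = c + sum_i phi_i X_{t+1-i}.
Substitute known values:
  E[X_{t+1} | ...] = (-0.659) * (7)
                   = -4.6130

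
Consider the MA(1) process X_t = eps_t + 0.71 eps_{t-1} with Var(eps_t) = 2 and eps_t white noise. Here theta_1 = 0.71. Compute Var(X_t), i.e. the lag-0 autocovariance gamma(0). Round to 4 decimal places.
\gamma(0) = 3.0082

For an MA(q) process X_t = eps_t + sum_i theta_i eps_{t-i} with
Var(eps_t) = sigma^2, the variance is
  gamma(0) = sigma^2 * (1 + sum_i theta_i^2).
  sum_i theta_i^2 = (0.71)^2 = 0.5041.
  gamma(0) = 2 * (1 + 0.5041) = 2 * 1.5041 = 3.0082.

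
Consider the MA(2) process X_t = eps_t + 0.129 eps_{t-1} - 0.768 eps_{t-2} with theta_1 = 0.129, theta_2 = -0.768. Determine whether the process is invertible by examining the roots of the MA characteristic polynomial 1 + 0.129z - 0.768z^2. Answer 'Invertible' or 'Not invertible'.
\text{Invertible}

The MA(q) characteristic polynomial is P(z) = 1 + 0.129z - 0.768z^2.
Invertibility requires all roots to lie outside the unit circle, i.e. |z| > 1 for every root.
Set 1 + (0.129) z + (-0.768) z^2 = 0, i.e. a z^2 + b z + c = 0 with a = -0.768, b = 0.129, c = 1.
Discriminant D = b^2 - 4ac = (0.129)^2 - 4*(-0.768)*1 = 0.016641 - (-3.072) = 3.088641.
D >= 0, so the roots are real: z = (-b +/- sqrt(D)) / (2a) = (-0.129 +/- 1.757453) / (-1.536).
  z_1 = (-0.129 + 1.757453) / (-1.536) = -1.0602,   |z_1| = 1.0602.
  z_2 = (-0.129 - 1.757453) / (-1.536) = 1.2282,   |z_2| = 1.2282.
Moduli of all roots: 1.0602, 1.2282.
All moduli strictly greater than 1? Yes.
Verdict: Invertible.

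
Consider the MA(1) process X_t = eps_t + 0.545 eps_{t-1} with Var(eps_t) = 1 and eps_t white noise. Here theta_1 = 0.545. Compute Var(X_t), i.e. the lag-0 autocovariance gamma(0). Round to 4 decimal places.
\gamma(0) = 1.2970

For an MA(q) process X_t = eps_t + sum_i theta_i eps_{t-i} with
Var(eps_t) = sigma^2, the variance is
  gamma(0) = sigma^2 * (1 + sum_i theta_i^2).
  sum_i theta_i^2 = (0.545)^2 = 0.297025.
  gamma(0) = 1 * (1 + 0.297025) = 1 * 1.297025 = 1.297025, which rounds to 1.2970.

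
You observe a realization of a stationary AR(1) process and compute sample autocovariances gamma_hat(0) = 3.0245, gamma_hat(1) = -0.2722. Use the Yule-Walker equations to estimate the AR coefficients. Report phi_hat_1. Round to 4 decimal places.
\hat\phi_{1} = -0.0900

The Yule-Walker equations for an AR(p) process read, in matrix form,
  Gamma_p phi = r_p,   with   (Gamma_p)_{ij} = gamma(|i - j|),
                       (r_p)_i = gamma(i),   i,j = 1..p.
Substitute the sample gammas (Toeplitz matrix and right-hand side of size 1):
  Gamma_p = [[3.0245]]
  r_p     = [-0.2722]
With p = 1 this is the single equation gamma(0) phi_1 = gamma(1):
  phi_hat_1 = gamma(1) / gamma(0) = -0.2722 / 3.0245 = -0.0900.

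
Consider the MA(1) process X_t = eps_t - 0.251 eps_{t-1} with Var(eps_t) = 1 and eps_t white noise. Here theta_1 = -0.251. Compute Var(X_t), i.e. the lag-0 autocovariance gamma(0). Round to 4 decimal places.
\gamma(0) = 1.0630

For an MA(q) process X_t = eps_t + sum_i theta_i eps_{t-i} with
Var(eps_t) = sigma^2, the variance is
  gamma(0) = sigma^2 * (1 + sum_i theta_i^2).
  sum_i theta_i^2 = (-0.251)^2 = 0.063001.
  gamma(0) = 1 * (1 + 0.063001) = 1 * 1.063001 = 1.063001, which rounds to 1.0630.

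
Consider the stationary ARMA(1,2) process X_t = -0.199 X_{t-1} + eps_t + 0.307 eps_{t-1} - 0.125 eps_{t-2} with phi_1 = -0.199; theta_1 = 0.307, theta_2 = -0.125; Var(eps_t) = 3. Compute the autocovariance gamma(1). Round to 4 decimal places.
\gamma(1) = 0.2632

Multiply the model equation by X_{t-k} and take expectations. With theta_0 = psi_0 = 1 and psi_j the MA(infinity) weights, this gives
  gamma(k) - sum_i phi_i gamma(k-i) = c_k,
  c_k = sigma^2 * sum_{j=k..q} theta_j psi_{j-k}   (c_k = 0 for k > q),
using gamma(-m) = gamma(m).
psi-weights needed (psi_j = theta_j + sum_i phi_i psi_{j-i}):
  psi_1 = theta_1 + phi_1 = 0.307 + (-0.199) = 0.108
  psi_2 = theta_2 + phi_1 psi_1 = -0.125 + (-0.199)(0.108) = -0.146492
Right-hand sides:
  c_0 = sigma^2 (1 + theta_1 psi_1 + theta_2 psi_2) = 3 * (1 + (0.307)(0.108) + (-0.125)(-0.146492)) = 3 * 1.051467 = 3.154402
  c_1 = sigma^2 (theta_1 + theta_2 psi_1) = 3 * (0.307 + (-0.125)(0.108)) = 0.8805
  c_2 = sigma^2 theta_2 = 3 * (-0.125) = -0.375
Equations for k = 0 and k = 1 (AR order 1):
  gamma(0) = phi_1 gamma(1) + c_0
  gamma(1) = phi_1 gamma(0) + c_1
Substituting the second into the first: gamma(0) (1 - phi_1^2) = c_0 + phi_1 c_1, so
  gamma(0) = (c_0 + phi_1 c_1) / (1 - phi_1^2) = (3.154402 + (-0.199)(0.8805)) / (1 - (-0.199)^2) = 2.979183 / 0.960399 = 3.102026.
  gamma(1) = phi_1 gamma(0) + c_1 = (-0.199)(3.102026) + (0.8805) = 0.263197.
Therefore gamma(1) = 0.2632 (to 4 decimal places).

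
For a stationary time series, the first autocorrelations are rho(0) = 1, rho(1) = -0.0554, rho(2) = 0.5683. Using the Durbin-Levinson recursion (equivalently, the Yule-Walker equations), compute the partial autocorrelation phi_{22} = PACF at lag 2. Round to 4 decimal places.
\phi_{22} = 0.5670

The PACF at lag k is phi_{kk}, the last component of the solution
to the Yule-Walker system G_k phi = r_k where
  (G_k)_{ij} = rho(|i - j|), (r_k)_i = rho(i), i,j = 1..k.
Equivalently, Durbin-Levinson gives phi_{kk} iteratively:
  phi_{11} = rho(1)
  phi_{kk} = [rho(k) - sum_{j=1..k-1} phi_{k-1,j} rho(k-j)]
            / [1 - sum_{j=1..k-1} phi_{k-1,j} rho(j)],
  phi_{k,j} = phi_{k-1,j} - phi_{kk} phi_{k-1,k-j},  j = 1..k-1.
Step k = 1:
  phi_11 = rho(1) = -0.0554.
Step k = 2:
  phi_22 = [rho(2) - phi_11 rho(1)] / [1 - phi_11 rho(1)] = [0.5683 - (-0.0554)(-0.0554)] / [1 - (-0.0554)(-0.0554)]
         = 0.56523084 / 0.99693084 = 0.567.
Therefore phi_{22} = 0.5670.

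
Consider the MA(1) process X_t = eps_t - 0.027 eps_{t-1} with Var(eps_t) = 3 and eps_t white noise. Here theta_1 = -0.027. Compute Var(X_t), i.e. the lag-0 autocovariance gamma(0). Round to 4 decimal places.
\gamma(0) = 3.0022

For an MA(q) process X_t = eps_t + sum_i theta_i eps_{t-i} with
Var(eps_t) = sigma^2, the variance is
  gamma(0) = sigma^2 * (1 + sum_i theta_i^2).
  sum_i theta_i^2 = (-0.027)^2 = 0.000729.
  gamma(0) = 3 * (1 + 0.000729) = 3 * 1.000729 = 3.002187, which rounds to 3.0022.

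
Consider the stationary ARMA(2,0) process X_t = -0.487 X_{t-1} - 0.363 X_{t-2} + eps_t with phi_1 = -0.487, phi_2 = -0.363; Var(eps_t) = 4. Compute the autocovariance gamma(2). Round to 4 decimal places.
\gamma(2) = -0.9981

Multiply the model equation by X_{t-k} and take expectations. With theta_0 = psi_0 = 1 and psi_j the MA(infinity) weights, this gives
  gamma(k) - sum_i phi_i gamma(k-i) = c_k,
  c_k = sigma^2 * sum_{j=k..q} theta_j psi_{j-k}   (c_k = 0 for k > q),
using gamma(-m) = gamma(m).
Pure AR (q = 0): c_0 = sigma^2 = 4, c_k = 0 for k >= 1.
Equations for k = 0, 1, 2 (AR order 2, c_2 = 0):
  (E0) gamma(0) = phi_1 gamma(1) + phi_2 gamma(2) + c_0
  (E1) gamma(1) = phi_1 gamma(0) + phi_2 gamma(1) + c_1
  (E2) gamma(2) = phi_1 gamma(1) + phi_2 gamma(0)
From (E1): gamma(1) = A gamma(0) + B with
  A = phi_1 / (1 - phi_2) = -0.487 / 1.363 = -0.3573,   B = c_1 / (1 - phi_2) = 0 / 1.363 = 0.
Insert (E2) into (E0): gamma(0) (1 - phi_2^2) = phi_1 (1 + phi_2) gamma(1) + c_0.
  phi_1 (1 + phi_2) = (-0.487)(0.637) = -0.310219,   1 - phi_2^2 = 0.868231.
Replace gamma(1) by A gamma(0) + B and collect gamma(0):
  gamma(0) [0.868231 - (-0.310219)(-0.3573)] = c_0 = 4
  gamma(0) * 0.75739 = 4
  gamma(0) = 4 / 0.75739 = 5.281297.
  gamma(1) = A gamma(0) = (-0.3573)(5.281297) = -1.887008.
  gamma(2) = phi_1 gamma(1) + phi_2 gamma(0) = (-0.487)(-1.887008) + (-0.363)(5.281297) = -0.998138.
Therefore gamma(2) = -0.9981 (to 4 decimal places).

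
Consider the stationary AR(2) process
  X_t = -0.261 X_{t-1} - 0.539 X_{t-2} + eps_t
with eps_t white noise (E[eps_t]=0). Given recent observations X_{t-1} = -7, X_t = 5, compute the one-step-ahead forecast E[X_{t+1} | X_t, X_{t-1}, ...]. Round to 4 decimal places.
E[X_{t+1} \mid \mathcal F_t] = 2.4680

For an AR(p) model X_t = c + sum_i phi_i X_{t-i} + eps_t, the
one-step-ahead conditional mean is
  E[X_{t+1} | X_t, ...] = c + sum_i phi_i X_{t+1-i}.
Substitute known values:
  E[X_{t+1} | ...] = (-0.261) * (5) + (-0.539) * (-7)
                   = 2.4680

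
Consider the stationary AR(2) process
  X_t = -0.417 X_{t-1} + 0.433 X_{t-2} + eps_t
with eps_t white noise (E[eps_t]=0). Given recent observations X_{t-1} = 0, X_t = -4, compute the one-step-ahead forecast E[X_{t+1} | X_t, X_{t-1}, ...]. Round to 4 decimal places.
E[X_{t+1} \mid \mathcal F_t] = 1.6680

For an AR(p) model X_t = c + sum_i phi_i X_{t-i} + eps_t, the
one-step-ahead conditional mean is
  E[X_{t+1} | X_t, ...] = c + sum_i phi_i X_{t+1-i}.
Substitute known values:
  E[X_{t+1} | ...] = (-0.417) * (-4) + (0.433) * (0)
                   = 1.6680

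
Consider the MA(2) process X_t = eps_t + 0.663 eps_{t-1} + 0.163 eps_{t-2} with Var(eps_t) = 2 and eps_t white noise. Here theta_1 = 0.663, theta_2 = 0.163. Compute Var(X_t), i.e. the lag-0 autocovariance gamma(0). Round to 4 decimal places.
\gamma(0) = 2.9323

For an MA(q) process X_t = eps_t + sum_i theta_i eps_{t-i} with
Var(eps_t) = sigma^2, the variance is
  gamma(0) = sigma^2 * (1 + sum_i theta_i^2).
  sum_i theta_i^2 = (0.663)^2 + (0.163)^2 = 0.439569 + 0.026569 = 0.466138.
  gamma(0) = 2 * (1 + 0.466138) = 2 * 1.466138 = 2.932276, which rounds to 2.9323.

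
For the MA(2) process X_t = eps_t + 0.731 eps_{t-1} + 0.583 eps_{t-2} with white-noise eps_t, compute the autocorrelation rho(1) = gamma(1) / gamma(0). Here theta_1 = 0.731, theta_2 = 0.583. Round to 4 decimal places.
\rho(1) = 0.6174

For an MA(q) process with theta_0 = 1, the autocovariance is
  gamma(k) = sigma^2 * sum_{i=0..q-k} theta_i * theta_{i+k},
and rho(k) = gamma(k) / gamma(0). Sigma^2 cancels.
  numerator   = (1)*(0.731) + (0.731)*(0.583) = 1.157173.
  denominator = (1)^2 + (0.731)^2 + (0.583)^2 = 1.87425.
  rho(1) = 1.157173 / 1.87425 = 0.6174.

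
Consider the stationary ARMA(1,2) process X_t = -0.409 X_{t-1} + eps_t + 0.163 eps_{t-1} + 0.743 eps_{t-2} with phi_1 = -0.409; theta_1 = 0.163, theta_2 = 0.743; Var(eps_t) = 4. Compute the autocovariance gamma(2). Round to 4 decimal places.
\gamma(2) = 4.2858

Multiply the model equation by X_{t-k} and take expectations. With theta_0 = psi_0 = 1 and psi_j the MA(infinity) weights, this gives
  gamma(k) - sum_i phi_i gamma(k-i) = c_k,
  c_k = sigma^2 * sum_{j=k..q} theta_j psi_{j-k}   (c_k = 0 for k > q),
using gamma(-m) = gamma(m).
psi-weights needed (psi_j = theta_j + sum_i phi_i psi_{j-i}):
  psi_1 = theta_1 + phi_1 = 0.163 + (-0.409) = -0.246
  psi_2 = theta_2 + phi_1 psi_1 = 0.743 + (-0.409)(-0.246) = 0.843614
Right-hand sides:
  c_0 = sigma^2 (1 + theta_1 psi_1 + theta_2 psi_2) = 4 * (1 + (0.163)(-0.246) + (0.743)(0.843614)) = 4 * 1.586707 = 6.346829
  c_1 = sigma^2 (theta_1 + theta_2 psi_1) = 4 * (0.163 + (0.743)(-0.246)) = -0.079112
  c_2 = sigma^2 theta_2 = 4 * (0.743) = 2.972
Equations for k = 0 and k = 1 (AR order 1):
  gamma(0) = phi_1 gamma(1) + c_0
  gamma(1) = phi_1 gamma(0) + c_1
Substituting the second into the first: gamma(0) (1 - phi_1^2) = c_0 + phi_1 c_1, so
  gamma(0) = (c_0 + phi_1 c_1) / (1 - phi_1^2) = (6.346829 + (-0.409)(-0.079112)) / (1 - (-0.409)^2) = 6.379186 / 0.832719 = 7.66067.
  gamma(1) = phi_1 gamma(0) + c_1 = (-0.409)(7.66067) + (-0.079112) = -3.212326.
For k = 2: gamma(2) = phi_1 gamma(1) + c_2
  = (-0.409)(-3.212326) + (2.972) = 4.285841.
Therefore gamma(2) = 4.2858 (to 4 decimal places).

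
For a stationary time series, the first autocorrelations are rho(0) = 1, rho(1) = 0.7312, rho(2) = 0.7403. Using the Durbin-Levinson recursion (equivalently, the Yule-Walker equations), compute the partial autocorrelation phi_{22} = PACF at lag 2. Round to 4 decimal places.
\phi_{22} = 0.4419

The PACF at lag k is phi_{kk}, the last component of the solution
to the Yule-Walker system G_k phi = r_k where
  (G_k)_{ij} = rho(|i - j|), (r_k)_i = rho(i), i,j = 1..k.
Equivalently, Durbin-Levinson gives phi_{kk} iteratively:
  phi_{11} = rho(1)
  phi_{kk} = [rho(k) - sum_{j=1..k-1} phi_{k-1,j} rho(k-j)]
            / [1 - sum_{j=1..k-1} phi_{k-1,j} rho(j)],
  phi_{k,j} = phi_{k-1,j} - phi_{kk} phi_{k-1,k-j},  j = 1..k-1.
Step k = 1:
  phi_11 = rho(1) = 0.7312.
Step k = 2:
  phi_22 = [rho(2) - phi_11 rho(1)] / [1 - phi_11 rho(1)] = [0.7403 - (0.7312)(0.7312)] / [1 - (0.7312)(0.7312)]
         = 0.20564656 / 0.46534656 = 0.4419.
Therefore phi_{22} = 0.4419.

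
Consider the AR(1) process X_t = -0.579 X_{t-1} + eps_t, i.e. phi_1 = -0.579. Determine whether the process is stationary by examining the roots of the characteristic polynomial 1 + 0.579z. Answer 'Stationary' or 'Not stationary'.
\text{Stationary}

The AR(p) characteristic polynomial is P(z) = 1 + 0.579z.
Stationarity requires all roots to lie outside the unit circle, i.e. |z| > 1 for every root.
This is linear in z: 1 + (0.579) z = 0  =>  z = -1/(0.579) = -1.727116,  |z| = 1.727116.
Moduli of all roots: 1.7271.
All moduli strictly greater than 1? Yes.
Verdict: Stationary.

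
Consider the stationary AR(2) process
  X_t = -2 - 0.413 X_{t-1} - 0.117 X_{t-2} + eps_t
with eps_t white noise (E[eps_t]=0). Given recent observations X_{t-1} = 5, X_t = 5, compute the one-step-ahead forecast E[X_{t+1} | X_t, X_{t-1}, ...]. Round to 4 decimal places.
E[X_{t+1} \mid \mathcal F_t] = -4.6500

For an AR(p) model X_t = c + sum_i phi_i X_{t-i} + eps_t, the
one-step-ahead conditional mean is
  E[X_{t+1} | X_t, ...] = c + sum_i phi_i X_{t+1-i}.
Substitute known values:
  E[X_{t+1} | ...] = -2 + (-0.413) * (5) + (-0.117) * (5)
                   = -4.6500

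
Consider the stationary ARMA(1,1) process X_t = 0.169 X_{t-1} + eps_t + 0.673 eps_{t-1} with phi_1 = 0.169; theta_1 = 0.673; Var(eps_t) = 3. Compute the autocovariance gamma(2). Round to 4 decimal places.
\gamma(2) = 0.4894

Multiply the model equation by X_{t-k} and take expectations. With theta_0 = psi_0 = 1 and psi_j the MA(infinity) weights, this gives
  gamma(k) - sum_i phi_i gamma(k-i) = c_k,
  c_k = sigma^2 * sum_{j=k..q} theta_j psi_{j-k}   (c_k = 0 for k > q),
using gamma(-m) = gamma(m).
psi-weights needed (psi_j = theta_j + sum_i phi_i psi_{j-i}):
  psi_1 = theta_1 + phi_1 = 0.673 + (0.169) = 0.842
Right-hand sides:
  c_0 = sigma^2 (1 + theta_1 psi_1) = 3 * (1 + (0.673)(0.842)) = 3 * 1.566666 = 4.699998
  c_1 = sigma^2 theta_1 = 3 * (0.673) = 2.019
  c_2 = 0
Equations for k = 0 and k = 1 (AR order 1):
  gamma(0) = phi_1 gamma(1) + c_0
  gamma(1) = phi_1 gamma(0) + c_1
Substituting the second into the first: gamma(0) (1 - phi_1^2) = c_0 + phi_1 c_1, so
  gamma(0) = (c_0 + phi_1 c_1) / (1 - phi_1^2) = (4.699998 + (0.169)(2.019)) / (1 - (0.169)^2) = 5.041209 / 0.971439 = 5.189424.
  gamma(1) = phi_1 gamma(0) + c_1 = (0.169)(5.189424) + (2.019) = 2.896013.
For k = 2 (> q): gamma(2) = phi_1 gamma(1) = (0.169)(2.896013) = 0.489426.
Therefore gamma(2) = 0.4894 (to 4 decimal places).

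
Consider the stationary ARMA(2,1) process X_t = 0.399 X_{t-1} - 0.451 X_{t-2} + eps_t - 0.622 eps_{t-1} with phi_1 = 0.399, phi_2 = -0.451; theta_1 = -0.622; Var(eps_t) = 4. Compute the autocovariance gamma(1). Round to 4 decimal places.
\gamma(1) = -0.1540

Multiply the model equation by X_{t-k} and take expectations. With theta_0 = psi_0 = 1 and psi_j the MA(infinity) weights, this gives
  gamma(k) - sum_i phi_i gamma(k-i) = c_k,
  c_k = sigma^2 * sum_{j=k..q} theta_j psi_{j-k}   (c_k = 0 for k > q),
using gamma(-m) = gamma(m).
psi-weights needed (psi_j = theta_j + sum_i phi_i psi_{j-i}):
  psi_1 = theta_1 + phi_1 = -0.622 + (0.399) = -0.223
Right-hand sides:
  c_0 = sigma^2 (1 + theta_1 psi_1) = 4 * (1 + (-0.622)(-0.223)) = 4 * 1.138706 = 4.554824
  c_1 = sigma^2 theta_1 = 4 * (-0.622) = -2.488
  c_2 = 0
Equations for k = 0, 1, 2 (AR order 2, c_2 = 0):
  (E0) gamma(0) = phi_1 gamma(1) + phi_2 gamma(2) + c_0
  (E1) gamma(1) = phi_1 gamma(0) + phi_2 gamma(1) + c_1
  (E2) gamma(2) = phi_1 gamma(1) + phi_2 gamma(0)
From (E1): gamma(1) = A gamma(0) + B with
  A = phi_1 / (1 - phi_2) = 0.399 / 1.451 = 0.274983,   B = c_1 / (1 - phi_2) = -2.488 / 1.451 = -1.71468.
Insert (E2) into (E0): gamma(0) (1 - phi_2^2) = phi_1 (1 + phi_2) gamma(1) + c_0.
  phi_1 (1 + phi_2) = (0.399)(0.549) = 0.219051,   1 - phi_2^2 = 0.796599.
Replace gamma(1) by A gamma(0) + B and collect gamma(0):
  gamma(0) [0.796599 - (0.219051)(0.274983)] = (0.219051)(-1.71468) + 4.554824
  gamma(0) * 0.736364 = 4.179222
  gamma(0) = 4.179222 / 0.736364 = 5.675485.
  gamma(1) = A gamma(0) + B = (0.274983)(5.675485) + (-1.71468) = -0.154019.
Therefore gamma(1) = -0.1540 (to 4 decimal places).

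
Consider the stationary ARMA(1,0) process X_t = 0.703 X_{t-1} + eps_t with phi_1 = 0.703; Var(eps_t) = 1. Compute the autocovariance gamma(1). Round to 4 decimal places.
\gamma(1) = 1.3899

Multiply the model equation by X_{t-k} and take expectations. With theta_0 = psi_0 = 1 and psi_j the MA(infinity) weights, this gives
  gamma(k) - sum_i phi_i gamma(k-i) = c_k,
  c_k = sigma^2 * sum_{j=k..q} theta_j psi_{j-k}   (c_k = 0 for k > q),
using gamma(-m) = gamma(m).
Pure AR (q = 0): c_0 = sigma^2 = 1, c_k = 0 for k >= 1.
Equations for k = 0 and k = 1 (AR order 1):
  gamma(0) = phi_1 gamma(1) + c_0
  gamma(1) = phi_1 gamma(0) + c_1
Substituting the second into the first: gamma(0) (1 - phi_1^2) = c_0 + phi_1 c_1, so
  gamma(0) = c_0 / (1 - phi_1^2) = 1 / (1 - (0.703)^2) = 1 / 0.505791 = 1.977101.
  gamma(1) = phi_1 gamma(0) = (0.703)(1.977101) = 1.389902.
Therefore gamma(1) = 1.3899 (to 4 decimal places).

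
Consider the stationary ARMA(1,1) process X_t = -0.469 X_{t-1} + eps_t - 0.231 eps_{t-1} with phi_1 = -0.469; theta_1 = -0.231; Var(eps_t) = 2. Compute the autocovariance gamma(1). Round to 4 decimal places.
\gamma(1) = -1.9892

Multiply the model equation by X_{t-k} and take expectations. With theta_0 = psi_0 = 1 and psi_j the MA(infinity) weights, this gives
  gamma(k) - sum_i phi_i gamma(k-i) = c_k,
  c_k = sigma^2 * sum_{j=k..q} theta_j psi_{j-k}   (c_k = 0 for k > q),
using gamma(-m) = gamma(m).
psi-weights needed (psi_j = theta_j + sum_i phi_i psi_{j-i}):
  psi_1 = theta_1 + phi_1 = -0.231 + (-0.469) = -0.7
Right-hand sides:
  c_0 = sigma^2 (1 + theta_1 psi_1) = 2 * (1 + (-0.231)(-0.7)) = 2 * 1.1617 = 2.3234
  c_1 = sigma^2 theta_1 = 2 * (-0.231) = -0.462
  c_2 = 0
Equations for k = 0 and k = 1 (AR order 1):
  gamma(0) = phi_1 gamma(1) + c_0
  gamma(1) = phi_1 gamma(0) + c_1
Substituting the second into the first: gamma(0) (1 - phi_1^2) = c_0 + phi_1 c_1, so
  gamma(0) = (c_0 + phi_1 c_1) / (1 - phi_1^2) = (2.3234 + (-0.469)(-0.462)) / (1 - (-0.469)^2) = 2.540078 / 0.780039 = 3.256347.
  gamma(1) = phi_1 gamma(0) + c_1 = (-0.469)(3.256347) + (-0.462) = -1.989227.
Therefore gamma(1) = -1.9892 (to 4 decimal places).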